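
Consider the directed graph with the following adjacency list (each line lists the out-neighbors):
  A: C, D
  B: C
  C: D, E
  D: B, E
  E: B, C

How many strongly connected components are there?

{B, C, D, E} are all mutually reachable — one SCC of size 4.
{A} is an SCC by itself.
That gives 2 strongly connected components.

2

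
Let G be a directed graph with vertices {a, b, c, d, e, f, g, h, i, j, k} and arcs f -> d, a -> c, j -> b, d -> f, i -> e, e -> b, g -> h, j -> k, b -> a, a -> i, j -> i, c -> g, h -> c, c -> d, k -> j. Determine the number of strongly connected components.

{a, b, e, i} are all mutually reachable — one SCC of size 4.
{c, g, h} are all mutually reachable — one SCC of size 3.
{j, k} are all mutually reachable — one SCC of size 2.
{d, f} are all mutually reachable — one SCC of size 2.
That gives 4 strongly connected components.

4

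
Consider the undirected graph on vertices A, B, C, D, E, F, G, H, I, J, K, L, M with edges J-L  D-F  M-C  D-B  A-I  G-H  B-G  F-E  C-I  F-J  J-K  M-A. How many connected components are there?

Starting from A we can reach A, C, I, M. That is one component of size 4.
Starting from B we can reach B, D, E, F, G, H, J, K, L. That is one component of size 9.
Total: 2 components.

2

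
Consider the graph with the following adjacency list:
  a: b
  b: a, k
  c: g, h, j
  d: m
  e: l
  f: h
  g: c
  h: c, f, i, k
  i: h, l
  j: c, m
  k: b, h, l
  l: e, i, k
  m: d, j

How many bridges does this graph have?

9

The edges on the cycle i-h-k-l-i are not bridges since each lies on that cycle.
But removing h-f disconnects h from f; removing m-j disconnects m from j; removing k-b disconnects k from b; removing c-j disconnects c from j — these are bridges.
In total 9 edges are bridges.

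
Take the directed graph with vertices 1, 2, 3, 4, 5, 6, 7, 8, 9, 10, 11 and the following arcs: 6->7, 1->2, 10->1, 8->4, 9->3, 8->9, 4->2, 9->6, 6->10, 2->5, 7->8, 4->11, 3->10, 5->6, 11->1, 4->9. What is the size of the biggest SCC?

{1, 2, 3, 4, 5, 6, 7, 8, 9, 10, 11} are all mutually reachable — one SCC of size 11.
The largest has 11 vertices.

11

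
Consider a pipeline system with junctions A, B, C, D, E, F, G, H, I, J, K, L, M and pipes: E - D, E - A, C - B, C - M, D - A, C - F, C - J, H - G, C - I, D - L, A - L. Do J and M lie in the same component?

Yes

From J we can reach B, C, F, I, J, M, which includes M.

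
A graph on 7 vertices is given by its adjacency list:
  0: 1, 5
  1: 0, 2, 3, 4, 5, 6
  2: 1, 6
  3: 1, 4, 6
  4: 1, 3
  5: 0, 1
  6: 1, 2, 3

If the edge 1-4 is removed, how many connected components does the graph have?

1

1 and 4 are still connected via 1-3-4, so the component count stays at 1.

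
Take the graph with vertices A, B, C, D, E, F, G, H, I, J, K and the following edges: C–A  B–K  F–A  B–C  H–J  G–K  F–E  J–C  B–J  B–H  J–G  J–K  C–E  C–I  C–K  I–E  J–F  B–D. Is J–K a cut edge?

No

After removing J–K, the path J-B-K still connects them, so the edge is not a bridge.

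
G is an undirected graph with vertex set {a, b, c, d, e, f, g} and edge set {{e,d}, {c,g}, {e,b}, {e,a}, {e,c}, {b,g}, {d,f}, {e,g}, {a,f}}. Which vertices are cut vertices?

e

Removing e increases the component count from 1 to 2, so e is a cut vertex.
By contrast removing c leaves 1 component; it is not a cut vertex. No other vertex is a cut vertex either.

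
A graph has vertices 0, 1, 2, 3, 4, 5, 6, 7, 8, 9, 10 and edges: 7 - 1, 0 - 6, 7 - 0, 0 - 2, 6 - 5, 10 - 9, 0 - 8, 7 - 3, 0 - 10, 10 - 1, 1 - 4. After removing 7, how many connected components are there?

With 7 gone, the remaining components are: {3}; {0, 1, 2, 4, 5, 6, 8, 9, 10}.
That is 2 components.

2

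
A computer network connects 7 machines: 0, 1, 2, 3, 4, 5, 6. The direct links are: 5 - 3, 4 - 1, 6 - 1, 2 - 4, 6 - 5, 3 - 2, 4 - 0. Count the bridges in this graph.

The edges on the cycle 6-5-3-2-4-1-6 are not bridges since each lies on that cycle.
But removing 4 - 0 disconnects 4 from 0 — this is a bridge.

1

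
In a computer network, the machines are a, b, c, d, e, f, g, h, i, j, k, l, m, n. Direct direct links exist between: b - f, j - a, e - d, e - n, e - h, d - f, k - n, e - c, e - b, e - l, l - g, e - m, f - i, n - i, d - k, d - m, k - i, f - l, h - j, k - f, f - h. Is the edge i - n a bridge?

No

After removing i - n, the path i-k-n still connects them, so the edge is not a bridge.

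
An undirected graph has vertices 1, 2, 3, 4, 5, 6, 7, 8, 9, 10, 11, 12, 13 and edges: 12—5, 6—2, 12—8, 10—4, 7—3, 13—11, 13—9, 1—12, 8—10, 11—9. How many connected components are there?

4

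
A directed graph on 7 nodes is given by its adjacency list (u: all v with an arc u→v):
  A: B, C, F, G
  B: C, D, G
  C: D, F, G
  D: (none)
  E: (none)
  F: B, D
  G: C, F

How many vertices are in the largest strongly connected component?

4

{B, C, F, G} are all mutually reachable — one SCC of size 4.
{D} is an SCC by itself.
{E} is an SCC by itself.
{A} is an SCC by itself.
The largest has 4 vertices.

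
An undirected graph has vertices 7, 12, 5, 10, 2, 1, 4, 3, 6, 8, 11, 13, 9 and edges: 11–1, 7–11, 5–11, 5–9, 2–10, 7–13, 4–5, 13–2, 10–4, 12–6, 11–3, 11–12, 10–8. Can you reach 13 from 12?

Yes

From 12 we can reach 1, 2, 3, 4, 5, 6, 7, 8, 9, 10, 11, 12, 13, which includes 13.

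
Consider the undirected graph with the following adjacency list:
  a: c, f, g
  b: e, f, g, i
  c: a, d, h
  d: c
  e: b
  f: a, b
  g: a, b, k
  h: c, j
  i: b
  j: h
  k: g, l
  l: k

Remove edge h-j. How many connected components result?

Before removal there is 1 component.
h-j is a bridge — removing it separates h's side from j's side.
After removal: 2 components.

2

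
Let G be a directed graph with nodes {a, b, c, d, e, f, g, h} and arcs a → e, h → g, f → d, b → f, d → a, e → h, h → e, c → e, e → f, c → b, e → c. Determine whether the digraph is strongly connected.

No

There is no directed path from g to e, so the graph is not strongly connected.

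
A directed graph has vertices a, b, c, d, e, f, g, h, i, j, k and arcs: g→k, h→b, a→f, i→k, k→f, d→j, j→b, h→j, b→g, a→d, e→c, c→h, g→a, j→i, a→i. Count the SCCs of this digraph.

7

{a, b, d, g, j} are all mutually reachable — one SCC of size 5.
{k} is an SCC by itself.
{h} is an SCC by itself.
{e} is an SCC by itself.
{i} is an SCC by itself.
(and 2 more singleton SCCs)
That gives 7 strongly connected components.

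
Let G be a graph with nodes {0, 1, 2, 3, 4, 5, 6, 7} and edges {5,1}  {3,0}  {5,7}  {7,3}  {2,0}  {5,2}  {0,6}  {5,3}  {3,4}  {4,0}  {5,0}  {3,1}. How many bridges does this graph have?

The edges on the cycle 5-7-3-5 are not bridges since each lies on that cycle.
But removing 0-6 disconnects 0 from 6 — this is a bridge.

1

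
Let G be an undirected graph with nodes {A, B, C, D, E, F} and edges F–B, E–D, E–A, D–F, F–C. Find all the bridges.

removing C–F disconnects C from F; removing D–E disconnects D from E; removing B–F disconnects B from F; removing D–F disconnects D from F — these are bridges.
In total 5 edges are bridges.

A-E, B-F, C-F, D-E, D-F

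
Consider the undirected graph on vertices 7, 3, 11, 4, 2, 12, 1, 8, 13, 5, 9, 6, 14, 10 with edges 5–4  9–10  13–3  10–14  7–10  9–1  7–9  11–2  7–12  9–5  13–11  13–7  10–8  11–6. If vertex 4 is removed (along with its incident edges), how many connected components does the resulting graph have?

With 4 gone, the remaining components are: {1, 2, 3, 5, 6, 7, 8, 9, 10, 11, 12, 13, 14}.
That is 1 component.

1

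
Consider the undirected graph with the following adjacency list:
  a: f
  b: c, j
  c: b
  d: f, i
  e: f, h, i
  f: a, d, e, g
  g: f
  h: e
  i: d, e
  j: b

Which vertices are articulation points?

Removing b increases the component count from 2 to 3, so b is a cut vertex.
Removing e increases the component count from 2 to 3, so e is a cut vertex.
Removing f increases the component count from 2 to 4, so f is a cut vertex.
By contrast removing i leaves 2 components; it is not a cut vertex. No other vertex is a cut vertex either.

b, e, f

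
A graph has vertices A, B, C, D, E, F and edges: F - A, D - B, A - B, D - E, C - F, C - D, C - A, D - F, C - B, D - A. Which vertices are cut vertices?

D

Removing D increases the component count from 1 to 2, so D is a cut vertex.
By contrast removing C leaves 1 component; it is not a cut vertex. No other vertex is a cut vertex either.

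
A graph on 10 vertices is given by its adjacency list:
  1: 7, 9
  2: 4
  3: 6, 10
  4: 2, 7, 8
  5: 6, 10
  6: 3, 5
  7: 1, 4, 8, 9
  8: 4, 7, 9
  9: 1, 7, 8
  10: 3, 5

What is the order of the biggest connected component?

6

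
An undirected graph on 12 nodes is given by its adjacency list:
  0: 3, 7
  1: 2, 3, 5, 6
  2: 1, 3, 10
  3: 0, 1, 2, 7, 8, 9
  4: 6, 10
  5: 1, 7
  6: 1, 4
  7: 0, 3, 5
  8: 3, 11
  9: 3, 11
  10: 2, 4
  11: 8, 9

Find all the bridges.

none

The edges on the cycle 3-9-11-8-3 are not bridges since each lies on that cycle.
Every edge lies on some cycle, so there are no bridges.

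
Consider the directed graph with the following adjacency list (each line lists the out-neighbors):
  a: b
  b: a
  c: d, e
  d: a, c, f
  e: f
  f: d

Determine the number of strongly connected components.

{c, d, e, f} are all mutually reachable — one SCC of size 4.
{a, b} are all mutually reachable — one SCC of size 2.
That gives 2 strongly connected components.

2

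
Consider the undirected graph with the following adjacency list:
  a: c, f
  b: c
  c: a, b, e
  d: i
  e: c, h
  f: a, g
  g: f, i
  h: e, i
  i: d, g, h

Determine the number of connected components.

1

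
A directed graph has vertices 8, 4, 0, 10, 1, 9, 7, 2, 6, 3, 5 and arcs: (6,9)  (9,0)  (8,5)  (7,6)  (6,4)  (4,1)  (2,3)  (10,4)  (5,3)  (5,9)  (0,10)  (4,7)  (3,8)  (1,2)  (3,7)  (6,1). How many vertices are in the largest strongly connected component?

{0, 1, 2, 3, 4, 5, 6, 7, 8, 9, 10} are all mutually reachable — one SCC of size 11.
The largest has 11 vertices.

11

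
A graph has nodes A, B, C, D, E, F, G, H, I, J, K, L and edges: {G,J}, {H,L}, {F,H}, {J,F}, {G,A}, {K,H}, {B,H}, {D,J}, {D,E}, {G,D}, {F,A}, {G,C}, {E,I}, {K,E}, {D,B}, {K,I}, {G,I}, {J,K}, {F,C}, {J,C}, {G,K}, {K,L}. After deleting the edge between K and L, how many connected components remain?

K and L are still connected via K-H-L, so the component count stays at 1.

1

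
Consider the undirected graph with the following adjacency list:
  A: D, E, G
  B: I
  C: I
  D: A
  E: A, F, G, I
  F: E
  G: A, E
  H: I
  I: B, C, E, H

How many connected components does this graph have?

1

Starting from A we can reach A, B, C, D, E, F, G, H, I. That is one component of size 9.
Total: 1 component.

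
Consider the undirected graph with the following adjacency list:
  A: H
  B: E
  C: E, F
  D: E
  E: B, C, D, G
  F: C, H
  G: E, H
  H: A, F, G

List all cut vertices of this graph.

E, H

Removing E increases the component count from 1 to 3, so E is a cut vertex.
Removing H increases the component count from 1 to 2, so H is a cut vertex.
By contrast removing B leaves 1 component; it is not a cut vertex. No other vertex is a cut vertex either.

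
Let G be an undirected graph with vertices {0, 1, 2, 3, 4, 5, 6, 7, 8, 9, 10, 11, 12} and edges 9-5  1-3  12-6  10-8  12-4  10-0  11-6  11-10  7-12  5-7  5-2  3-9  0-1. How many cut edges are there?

The edges on the cycle 11-10-0-1-3-9-5-7-12-6-11 are not bridges since each lies on that cycle.
But removing 10-8 disconnects 10 from 8; removing 2-5 disconnects 2 from 5; removing 12-4 disconnects 12 from 4 — these are bridges.
That makes 3 bridges.

3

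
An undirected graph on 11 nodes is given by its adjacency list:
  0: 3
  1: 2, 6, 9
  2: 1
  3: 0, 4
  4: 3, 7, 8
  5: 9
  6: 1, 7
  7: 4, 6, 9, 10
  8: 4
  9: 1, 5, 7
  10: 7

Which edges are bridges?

0-3, 1-2, 10-7, 3-4, 4-7, 4-8, 5-9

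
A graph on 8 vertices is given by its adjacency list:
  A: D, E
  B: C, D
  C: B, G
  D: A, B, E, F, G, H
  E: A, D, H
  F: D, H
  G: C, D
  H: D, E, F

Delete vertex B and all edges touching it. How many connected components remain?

With B gone, the remaining components are: {A, C, D, E, F, G, H}.
That is 1 component.

1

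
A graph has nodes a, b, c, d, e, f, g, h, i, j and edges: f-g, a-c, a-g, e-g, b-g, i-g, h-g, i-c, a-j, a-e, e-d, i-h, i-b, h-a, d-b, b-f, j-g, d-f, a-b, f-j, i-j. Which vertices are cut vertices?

Removing h, for instance, still leaves 1 component. No single vertex removal increases the component count — the graph has no articulation points.

none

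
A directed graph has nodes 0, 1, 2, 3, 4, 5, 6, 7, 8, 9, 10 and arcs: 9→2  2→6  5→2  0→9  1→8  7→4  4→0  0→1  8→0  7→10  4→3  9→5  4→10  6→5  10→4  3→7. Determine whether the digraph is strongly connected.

No

There is no directed path from 6 to 1, so the graph is not strongly connected.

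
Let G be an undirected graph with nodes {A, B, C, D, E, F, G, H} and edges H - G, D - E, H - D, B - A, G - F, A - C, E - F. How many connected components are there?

Starting from A we can reach A, B, C. That is one component of size 3.
Starting from D we can reach D, E, F, G, H. That is one component of size 5.
Total: 2 components.

2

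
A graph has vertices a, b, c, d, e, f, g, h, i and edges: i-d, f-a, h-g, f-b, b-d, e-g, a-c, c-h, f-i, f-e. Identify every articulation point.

Removing f increases the component count from 1 to 2, so f is a cut vertex.
By contrast removing e leaves 1 component; it is not a cut vertex. No other vertex is a cut vertex either.

f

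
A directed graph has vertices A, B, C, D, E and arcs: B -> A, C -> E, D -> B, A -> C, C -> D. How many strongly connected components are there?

2

{A, B, C, D} are all mutually reachable — one SCC of size 4.
{E} is an SCC by itself.
That gives 2 strongly connected components.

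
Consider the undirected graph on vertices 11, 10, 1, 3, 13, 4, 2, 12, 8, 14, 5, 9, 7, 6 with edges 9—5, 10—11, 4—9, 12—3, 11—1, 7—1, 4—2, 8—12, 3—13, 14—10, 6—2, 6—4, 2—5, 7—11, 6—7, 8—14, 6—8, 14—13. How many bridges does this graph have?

0

The edges on the cycle 8-12-3-13-14-8 are not bridges since each lies on that cycle.
Every edge lies on some cycle, so there are no bridges.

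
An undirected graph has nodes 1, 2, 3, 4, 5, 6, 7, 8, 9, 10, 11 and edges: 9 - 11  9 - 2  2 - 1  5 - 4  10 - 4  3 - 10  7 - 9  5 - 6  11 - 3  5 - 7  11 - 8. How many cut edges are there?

4

The edges on the cycle 5-7-9-11-3-10-4-5 are not bridges since each lies on that cycle.
But removing 8 - 11 disconnects 8 from 11; removing 9 - 2 disconnects 9 from 2; removing 1 - 2 disconnects 1 from 2; removing 5 - 6 disconnects 5 from 6 — these are bridges.
That makes 4 bridges.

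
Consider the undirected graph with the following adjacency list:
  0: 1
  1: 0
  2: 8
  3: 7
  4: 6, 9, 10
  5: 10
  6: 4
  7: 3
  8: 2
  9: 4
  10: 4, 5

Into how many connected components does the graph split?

4

Starting from 2 we can reach 2, 8. That is one component of size 2.
Starting from 0 we can reach 0, 1. That is one component of size 2.
Starting from 3 we can reach 3, 7. That is one component of size 2.
Starting from 4 we can reach 4, 5, 6, 9, 10. That is one component of size 5.
Total: 4 components.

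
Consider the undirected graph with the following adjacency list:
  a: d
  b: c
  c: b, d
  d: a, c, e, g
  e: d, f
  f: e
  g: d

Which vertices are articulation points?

c, d, e

Removing c increases the component count from 1 to 2, so c is a cut vertex.
Removing d increases the component count from 1 to 4, so d is a cut vertex.
Removing e increases the component count from 1 to 2, so e is a cut vertex.
By contrast removing g leaves 1 component; it is not a cut vertex. No other vertex is a cut vertex either.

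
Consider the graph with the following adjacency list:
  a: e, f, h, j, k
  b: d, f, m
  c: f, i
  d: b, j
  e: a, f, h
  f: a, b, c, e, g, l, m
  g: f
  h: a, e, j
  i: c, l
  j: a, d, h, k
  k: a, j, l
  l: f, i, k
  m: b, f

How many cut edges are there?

1

The edges on the cycle a-e-h-a are not bridges since each lies on that cycle.
But removing f-g disconnects f from g — this is a bridge.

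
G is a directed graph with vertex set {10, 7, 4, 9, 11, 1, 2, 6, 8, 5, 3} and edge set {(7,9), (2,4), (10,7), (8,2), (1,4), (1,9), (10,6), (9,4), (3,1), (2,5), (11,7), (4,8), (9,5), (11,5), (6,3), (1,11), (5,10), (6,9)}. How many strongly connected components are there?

{1, 2, 3, 4, 5, 6, 7, 8, 9, 10, 11} are all mutually reachable — one SCC of size 11.
That gives 1 strongly connected component.

1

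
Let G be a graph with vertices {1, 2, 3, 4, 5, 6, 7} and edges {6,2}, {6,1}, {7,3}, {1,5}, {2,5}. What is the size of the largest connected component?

4 is isolated — a component by itself.
Starting from 3 we can reach 3, 7. That is one component of size 2.
Starting from 1 we can reach 1, 2, 5, 6. That is one component of size 4.
The largest has 4 vertices.

4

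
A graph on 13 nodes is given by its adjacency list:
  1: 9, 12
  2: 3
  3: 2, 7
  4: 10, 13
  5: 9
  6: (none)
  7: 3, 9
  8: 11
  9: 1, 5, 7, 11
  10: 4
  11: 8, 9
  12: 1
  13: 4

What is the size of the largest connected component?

9

6 is isolated — a component by itself.
Starting from 4 we can reach 4, 10, 13. That is one component of size 3.
Starting from 1 we can reach 1, 2, 3, 5, 7, 8, 9, 11, 12. That is one component of size 9.
The largest has 9 vertices.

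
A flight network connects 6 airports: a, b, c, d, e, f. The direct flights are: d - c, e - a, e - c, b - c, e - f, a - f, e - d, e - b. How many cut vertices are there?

Removing e increases the component count from 1 to 2, so e is a cut vertex.
By contrast removing c leaves 1 component; it is not a cut vertex. No other vertex is a cut vertex either.

1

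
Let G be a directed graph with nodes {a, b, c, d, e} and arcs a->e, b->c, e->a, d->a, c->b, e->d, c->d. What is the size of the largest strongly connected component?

3

{a, d, e} are all mutually reachable — one SCC of size 3.
{b, c} are all mutually reachable — one SCC of size 2.
The largest has 3 vertices.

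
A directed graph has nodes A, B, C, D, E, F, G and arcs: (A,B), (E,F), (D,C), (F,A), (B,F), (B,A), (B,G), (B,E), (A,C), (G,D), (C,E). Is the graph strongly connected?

Yes

From G we can reach every vertex (A, B, C, D, E, F, G), and every vertex can reach G (A, B, C, D, E, F, G). So the whole graph is one strongly connected component.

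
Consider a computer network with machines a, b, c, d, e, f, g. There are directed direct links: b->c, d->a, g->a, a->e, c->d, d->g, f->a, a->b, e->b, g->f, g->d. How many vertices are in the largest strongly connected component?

{a, b, c, d, e, f, g} are all mutually reachable — one SCC of size 7.
The largest has 7 vertices.

7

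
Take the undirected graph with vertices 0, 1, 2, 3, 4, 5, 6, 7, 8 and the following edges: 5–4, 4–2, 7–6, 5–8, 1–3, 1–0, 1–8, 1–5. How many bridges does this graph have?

5

The edges on the cycle 1-5-8-1 are not bridges since each lies on that cycle.
But removing 1–3 disconnects 1 from 3; removing 1–0 disconnects 1 from 0; removing 6–7 disconnects 6 from 7; removing 4–2 disconnects 4 from 2 — these are bridges.
In total 5 edges are bridges.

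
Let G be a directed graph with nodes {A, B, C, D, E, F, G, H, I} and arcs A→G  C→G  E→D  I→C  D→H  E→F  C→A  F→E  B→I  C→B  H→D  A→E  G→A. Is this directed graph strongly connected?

There is no directed path from D to G, so the graph is not strongly connected.

No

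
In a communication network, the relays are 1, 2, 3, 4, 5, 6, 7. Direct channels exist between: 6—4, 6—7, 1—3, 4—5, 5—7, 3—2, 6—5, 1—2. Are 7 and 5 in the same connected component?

Yes

From 7 we can reach 4, 5, 6, 7, which includes 5.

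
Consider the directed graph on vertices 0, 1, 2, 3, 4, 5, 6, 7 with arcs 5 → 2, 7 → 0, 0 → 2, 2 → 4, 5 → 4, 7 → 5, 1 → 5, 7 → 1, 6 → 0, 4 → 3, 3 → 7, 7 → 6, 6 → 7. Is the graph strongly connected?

Yes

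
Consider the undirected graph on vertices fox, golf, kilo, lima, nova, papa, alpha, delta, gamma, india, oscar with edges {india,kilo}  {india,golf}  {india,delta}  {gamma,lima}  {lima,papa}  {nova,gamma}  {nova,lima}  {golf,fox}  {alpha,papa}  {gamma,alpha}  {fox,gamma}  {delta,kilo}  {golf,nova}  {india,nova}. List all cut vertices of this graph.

Removing india increases the component count from 2 to 3, so india is a cut vertex.
By contrast removing lima leaves 2 components; it is not a cut vertex. No other vertex is a cut vertex either.

india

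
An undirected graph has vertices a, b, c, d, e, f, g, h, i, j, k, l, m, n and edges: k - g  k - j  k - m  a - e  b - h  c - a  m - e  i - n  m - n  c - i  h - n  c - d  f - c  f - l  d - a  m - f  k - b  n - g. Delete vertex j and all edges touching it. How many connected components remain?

With j gone, the remaining components are: {a, b, c, d, e, f, g, h, i, k, l, m, n}.
That is 1 component.

1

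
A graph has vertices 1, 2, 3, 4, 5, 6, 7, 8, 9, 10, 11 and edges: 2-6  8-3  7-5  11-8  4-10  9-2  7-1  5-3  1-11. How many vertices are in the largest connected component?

Starting from 4 we can reach 4, 10. That is one component of size 2.
Starting from 2 we can reach 2, 6, 9. That is one component of size 3.
Starting from 1 we can reach 1, 3, 5, 7, 8, 11. That is one component of size 6.
The largest has 6 vertices.

6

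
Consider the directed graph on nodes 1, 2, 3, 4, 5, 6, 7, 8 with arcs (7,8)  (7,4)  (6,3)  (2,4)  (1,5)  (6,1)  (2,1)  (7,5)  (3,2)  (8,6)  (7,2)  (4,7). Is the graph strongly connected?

No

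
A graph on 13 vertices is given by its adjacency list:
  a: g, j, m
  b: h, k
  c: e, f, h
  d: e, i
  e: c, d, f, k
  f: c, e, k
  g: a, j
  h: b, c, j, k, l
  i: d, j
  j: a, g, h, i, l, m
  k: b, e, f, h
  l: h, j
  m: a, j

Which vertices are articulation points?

j

Removing j increases the component count from 1 to 2, so j is a cut vertex.
By contrast removing m leaves 1 component; it is not a cut vertex. No other vertex is a cut vertex either.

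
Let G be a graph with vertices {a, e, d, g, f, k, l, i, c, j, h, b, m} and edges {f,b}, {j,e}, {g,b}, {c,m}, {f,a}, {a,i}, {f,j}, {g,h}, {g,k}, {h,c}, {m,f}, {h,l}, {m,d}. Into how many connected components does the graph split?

1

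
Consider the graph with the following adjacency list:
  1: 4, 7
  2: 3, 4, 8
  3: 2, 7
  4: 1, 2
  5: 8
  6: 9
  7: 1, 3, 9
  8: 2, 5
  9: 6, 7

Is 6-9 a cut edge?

Yes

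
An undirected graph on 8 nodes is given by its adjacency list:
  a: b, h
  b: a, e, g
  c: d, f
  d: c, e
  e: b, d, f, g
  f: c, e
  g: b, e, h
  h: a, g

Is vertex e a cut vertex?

Yes

Deleting e raises the number of components from 1 to 2, so e is a cut vertex.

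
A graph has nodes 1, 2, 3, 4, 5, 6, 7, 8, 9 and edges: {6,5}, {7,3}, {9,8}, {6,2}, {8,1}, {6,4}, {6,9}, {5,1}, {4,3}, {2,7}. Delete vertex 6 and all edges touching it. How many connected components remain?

2

With 6 gone, the remaining components are: {1, 5, 8, 9}; {2, 3, 4, 7}.
That is 2 components.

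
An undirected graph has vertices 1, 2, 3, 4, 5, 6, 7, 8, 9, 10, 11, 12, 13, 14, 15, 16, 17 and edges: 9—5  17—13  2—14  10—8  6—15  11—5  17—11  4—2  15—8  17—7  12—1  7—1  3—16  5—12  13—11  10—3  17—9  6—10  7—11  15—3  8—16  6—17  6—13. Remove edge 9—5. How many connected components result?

9 and 5 are still connected via 9-17-11-5, so the component count stays at 2.

2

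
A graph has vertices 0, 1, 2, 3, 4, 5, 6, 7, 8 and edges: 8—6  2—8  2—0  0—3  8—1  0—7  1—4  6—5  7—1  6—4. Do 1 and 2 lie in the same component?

Yes

From 1 we can reach 0, 1, 2, 3, 4, 5, 6, 7, 8, which includes 2.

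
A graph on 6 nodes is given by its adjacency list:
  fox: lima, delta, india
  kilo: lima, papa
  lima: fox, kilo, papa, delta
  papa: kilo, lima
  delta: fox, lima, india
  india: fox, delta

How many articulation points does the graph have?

Removing lima increases the component count from 1 to 2, so lima is a cut vertex.
By contrast removing delta leaves 1 component; it is not a cut vertex. No other vertex is a cut vertex either.

1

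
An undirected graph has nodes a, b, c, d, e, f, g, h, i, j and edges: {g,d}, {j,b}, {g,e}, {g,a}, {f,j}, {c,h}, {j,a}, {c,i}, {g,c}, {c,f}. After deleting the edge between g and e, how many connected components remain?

2

Before removal there is 1 component.
g—e is a bridge — removing it separates g's side from e's side.
After removal: 2 components.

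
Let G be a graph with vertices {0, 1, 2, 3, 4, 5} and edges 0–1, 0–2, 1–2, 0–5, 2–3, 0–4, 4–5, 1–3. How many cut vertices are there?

1

Removing 0 increases the component count from 1 to 2, so 0 is a cut vertex.
By contrast removing 5 leaves 1 component; it is not a cut vertex. No other vertex is a cut vertex either.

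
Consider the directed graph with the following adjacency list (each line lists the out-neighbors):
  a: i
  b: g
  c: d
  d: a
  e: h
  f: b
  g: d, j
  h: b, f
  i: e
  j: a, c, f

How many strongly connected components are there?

{a, b, c, d, e, f, g, h, i, j} are all mutually reachable — one SCC of size 10.
That gives 1 strongly connected component.

1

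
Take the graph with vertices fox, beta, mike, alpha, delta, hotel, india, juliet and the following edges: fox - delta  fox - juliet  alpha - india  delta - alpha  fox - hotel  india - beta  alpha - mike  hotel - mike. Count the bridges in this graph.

3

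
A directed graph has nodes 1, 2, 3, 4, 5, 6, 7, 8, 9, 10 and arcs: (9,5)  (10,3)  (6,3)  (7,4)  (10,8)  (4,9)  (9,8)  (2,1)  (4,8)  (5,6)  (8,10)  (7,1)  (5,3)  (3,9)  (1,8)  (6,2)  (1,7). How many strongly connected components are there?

1

{1, 2, 3, 4, 5, 6, 7, 8, 9, 10} are all mutually reachable — one SCC of size 10.
That gives 1 strongly connected component.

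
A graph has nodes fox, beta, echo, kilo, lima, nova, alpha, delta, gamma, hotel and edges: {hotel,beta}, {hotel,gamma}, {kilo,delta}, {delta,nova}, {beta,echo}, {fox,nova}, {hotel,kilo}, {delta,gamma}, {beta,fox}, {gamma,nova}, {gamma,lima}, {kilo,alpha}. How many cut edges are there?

3

The edges on the cycle hotel-kilo-delta-nova-gamma-hotel are not bridges since each lies on that cycle.
But removing kilo–alpha disconnects kilo from alpha; removing beta–echo disconnects beta from echo; removing gamma–lima disconnects gamma from lima — these are bridges.
That makes 3 bridges.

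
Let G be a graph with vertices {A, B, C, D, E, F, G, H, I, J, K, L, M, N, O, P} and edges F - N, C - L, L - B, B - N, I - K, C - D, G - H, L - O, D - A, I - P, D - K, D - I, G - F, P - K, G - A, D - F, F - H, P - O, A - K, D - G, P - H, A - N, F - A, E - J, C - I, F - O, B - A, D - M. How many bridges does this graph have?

2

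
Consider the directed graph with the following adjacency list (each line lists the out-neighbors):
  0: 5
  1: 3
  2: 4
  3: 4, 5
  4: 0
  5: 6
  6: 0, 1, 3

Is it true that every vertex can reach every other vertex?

There is no directed path from 6 to 2, so the graph is not strongly connected.

No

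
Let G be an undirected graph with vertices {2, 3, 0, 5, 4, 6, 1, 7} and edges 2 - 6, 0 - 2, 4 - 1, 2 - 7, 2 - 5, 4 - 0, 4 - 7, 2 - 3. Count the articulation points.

Removing 2 increases the component count from 1 to 4, so 2 is a cut vertex.
Removing 4 increases the component count from 1 to 2, so 4 is a cut vertex.
By contrast removing 3 leaves 1 component; it is not a cut vertex. No other vertex is a cut vertex either.

2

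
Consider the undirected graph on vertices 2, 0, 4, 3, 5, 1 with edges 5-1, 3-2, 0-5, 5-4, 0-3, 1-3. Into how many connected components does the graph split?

Starting from 0 we can reach 0, 1, 2, 3, 4, 5. That is one component of size 6.
Total: 1 component.

1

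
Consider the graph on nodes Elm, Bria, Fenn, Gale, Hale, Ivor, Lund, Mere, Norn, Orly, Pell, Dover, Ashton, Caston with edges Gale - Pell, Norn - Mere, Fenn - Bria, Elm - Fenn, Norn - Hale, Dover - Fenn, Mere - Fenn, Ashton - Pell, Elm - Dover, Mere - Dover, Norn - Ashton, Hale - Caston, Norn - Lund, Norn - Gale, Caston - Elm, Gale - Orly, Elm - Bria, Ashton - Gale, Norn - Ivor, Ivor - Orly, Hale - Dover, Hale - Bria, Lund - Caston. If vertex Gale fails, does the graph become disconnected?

No

Deleting Gale leaves 1 component (was 1) (its neighbors Norn, Orly, Pell, Ashton remain connected to each other), so Gale is not a cut vertex.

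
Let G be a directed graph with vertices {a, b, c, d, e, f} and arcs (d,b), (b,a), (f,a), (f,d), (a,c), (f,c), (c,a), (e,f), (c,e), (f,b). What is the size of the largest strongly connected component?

6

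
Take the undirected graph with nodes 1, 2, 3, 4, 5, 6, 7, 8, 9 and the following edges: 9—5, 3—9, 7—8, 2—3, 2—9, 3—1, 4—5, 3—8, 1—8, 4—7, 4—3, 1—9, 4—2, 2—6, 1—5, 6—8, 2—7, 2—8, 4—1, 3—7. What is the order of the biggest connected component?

Starting from 1 we can reach 1, 2, 3, 4, 5, 6, 7, 8, 9. That is one component of size 9.
The largest has 9 vertices.

9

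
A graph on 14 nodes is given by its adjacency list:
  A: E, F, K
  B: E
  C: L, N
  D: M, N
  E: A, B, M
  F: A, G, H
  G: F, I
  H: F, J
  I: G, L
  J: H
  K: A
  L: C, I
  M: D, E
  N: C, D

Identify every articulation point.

A, E, F, H

Removing A increases the component count from 1 to 2, so A is a cut vertex.
Removing E increases the component count from 1 to 2, so E is a cut vertex.
Removing F increases the component count from 1 to 2, so F is a cut vertex.
Likewise H is a cut vertex.
By contrast removing C leaves 1 component; it is not a cut vertex. No other vertex is a cut vertex either.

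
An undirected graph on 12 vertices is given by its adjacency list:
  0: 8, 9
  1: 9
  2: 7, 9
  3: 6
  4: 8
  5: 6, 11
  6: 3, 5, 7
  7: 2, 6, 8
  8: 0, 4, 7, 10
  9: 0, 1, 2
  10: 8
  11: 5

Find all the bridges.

The edges on the cycle 7-8-0-9-2-7 are not bridges since each lies on that cycle.
But removing 8-4 disconnects 8 from 4; removing 5-11 disconnects 5 from 11; removing 1-9 disconnects 1 from 9; removing 7-6 disconnects 7 from 6 — these are bridges.
In total 7 edges are bridges.

1-9, 10-8, 11-5, 3-6, 4-8, 5-6, 6-7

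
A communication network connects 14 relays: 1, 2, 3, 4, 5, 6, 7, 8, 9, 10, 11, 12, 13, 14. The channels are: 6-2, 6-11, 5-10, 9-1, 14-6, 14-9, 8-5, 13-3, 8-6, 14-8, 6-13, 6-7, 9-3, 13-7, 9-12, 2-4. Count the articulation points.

5

Removing 2 increases the component count from 1 to 2, so 2 is a cut vertex.
Removing 5 increases the component count from 1 to 2, so 5 is a cut vertex.
Removing 6 increases the component count from 1 to 3, so 6 is a cut vertex.
Likewise 8, 9 are cut vertices.
By contrast removing 1 leaves 1 component; it is not a cut vertex. No other vertex is a cut vertex either.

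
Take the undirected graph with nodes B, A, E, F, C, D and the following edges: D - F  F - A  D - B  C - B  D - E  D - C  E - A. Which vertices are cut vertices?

Removing D increases the component count from 1 to 2, so D is a cut vertex.
By contrast removing F leaves 1 component; it is not a cut vertex. No other vertex is a cut vertex either.

D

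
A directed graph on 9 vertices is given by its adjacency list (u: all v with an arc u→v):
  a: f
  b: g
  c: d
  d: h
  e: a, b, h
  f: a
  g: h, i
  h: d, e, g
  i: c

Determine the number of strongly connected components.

{b, c, d, e, g, h, i} are all mutually reachable — one SCC of size 7.
{a, f} are all mutually reachable — one SCC of size 2.
That gives 2 strongly connected components.

2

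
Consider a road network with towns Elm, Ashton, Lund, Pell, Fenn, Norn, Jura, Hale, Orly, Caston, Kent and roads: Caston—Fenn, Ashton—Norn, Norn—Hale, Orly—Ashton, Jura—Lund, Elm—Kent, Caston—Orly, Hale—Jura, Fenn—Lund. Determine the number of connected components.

3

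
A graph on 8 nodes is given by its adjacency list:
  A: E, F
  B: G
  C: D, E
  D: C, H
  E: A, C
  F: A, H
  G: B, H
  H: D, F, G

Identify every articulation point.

Removing G increases the component count from 1 to 2, so G is a cut vertex.
Removing H increases the component count from 1 to 2, so H is a cut vertex.
By contrast removing E leaves 1 component; it is not a cut vertex. No other vertex is a cut vertex either.

G, H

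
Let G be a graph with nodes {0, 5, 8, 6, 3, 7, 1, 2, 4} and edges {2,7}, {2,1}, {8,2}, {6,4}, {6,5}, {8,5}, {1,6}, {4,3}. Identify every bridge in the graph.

The edges on the cycle 8-2-1-6-5-8 are not bridges since each lies on that cycle.
But removing 2-7 disconnects 2 from 7; removing 6-4 disconnects 6 from 4; removing 4-3 disconnects 4 from 3 — these are bridges.

2-7, 3-4, 4-6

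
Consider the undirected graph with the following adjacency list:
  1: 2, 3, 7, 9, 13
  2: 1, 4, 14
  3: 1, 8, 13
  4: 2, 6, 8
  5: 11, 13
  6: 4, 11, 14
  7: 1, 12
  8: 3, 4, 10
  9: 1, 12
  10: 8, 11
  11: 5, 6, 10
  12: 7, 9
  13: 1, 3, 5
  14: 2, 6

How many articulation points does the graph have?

Removing 1 increases the component count from 1 to 2, so 1 is a cut vertex.
By contrast removing 14 leaves 1 component; it is not a cut vertex. No other vertex is a cut vertex either.

1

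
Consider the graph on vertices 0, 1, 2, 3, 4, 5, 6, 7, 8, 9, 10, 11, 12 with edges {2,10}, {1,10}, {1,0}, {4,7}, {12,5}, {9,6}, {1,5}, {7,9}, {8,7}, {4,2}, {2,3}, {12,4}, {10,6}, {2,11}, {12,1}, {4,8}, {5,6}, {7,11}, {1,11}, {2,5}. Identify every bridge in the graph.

The edges on the cycle 1-5-6-10-1 are not bridges since each lies on that cycle.
But removing 2—3 disconnects 2 from 3; removing 0—1 disconnects 0 from 1 — these are bridges.

0-1, 2-3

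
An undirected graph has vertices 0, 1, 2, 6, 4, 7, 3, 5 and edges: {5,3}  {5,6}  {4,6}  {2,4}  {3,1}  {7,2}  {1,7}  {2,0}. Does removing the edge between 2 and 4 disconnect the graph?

After removing 2 - 4, the path 2-7-1-3-5-6-4 still connects them, so the edge is not a bridge.

No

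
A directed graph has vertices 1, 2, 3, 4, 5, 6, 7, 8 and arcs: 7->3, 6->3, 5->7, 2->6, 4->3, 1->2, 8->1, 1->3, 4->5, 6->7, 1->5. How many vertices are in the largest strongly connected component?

1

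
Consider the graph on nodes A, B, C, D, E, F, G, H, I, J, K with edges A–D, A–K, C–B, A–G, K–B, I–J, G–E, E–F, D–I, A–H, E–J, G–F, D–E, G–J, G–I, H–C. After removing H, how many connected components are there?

1

With H gone, the remaining components are: {A, B, C, D, E, F, G, I, J, K}.
That is 1 component.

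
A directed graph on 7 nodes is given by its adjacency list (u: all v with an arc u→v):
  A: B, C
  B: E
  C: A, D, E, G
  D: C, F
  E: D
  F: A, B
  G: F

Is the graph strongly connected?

From G we can reach every vertex (A, B, C, D, E, F, G), and every vertex can reach G (A, B, C, D, E, F, G). So the whole graph is one strongly connected component.

Yes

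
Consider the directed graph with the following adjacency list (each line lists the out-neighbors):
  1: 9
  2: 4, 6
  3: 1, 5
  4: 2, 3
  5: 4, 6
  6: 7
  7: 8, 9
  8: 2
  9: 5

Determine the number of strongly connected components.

1

{1, 2, 3, 4, 5, 6, 7, 8, 9} are all mutually reachable — one SCC of size 9.
That gives 1 strongly connected component.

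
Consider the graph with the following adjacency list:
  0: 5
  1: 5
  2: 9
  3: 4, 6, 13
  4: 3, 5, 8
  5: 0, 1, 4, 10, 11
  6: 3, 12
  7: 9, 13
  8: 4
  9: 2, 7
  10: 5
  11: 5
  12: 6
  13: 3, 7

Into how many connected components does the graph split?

1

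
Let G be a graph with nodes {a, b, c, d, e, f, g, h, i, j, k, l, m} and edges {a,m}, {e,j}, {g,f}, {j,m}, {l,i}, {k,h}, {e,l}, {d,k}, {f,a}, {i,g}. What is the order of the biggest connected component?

b is isolated — a component by itself.
c is isolated — a component by itself.
Starting from d we can reach d, h, k. That is one component of size 3.
Starting from a we can reach a, e, f, g, i, j, l, m. That is one component of size 8.
The largest has 8 vertices.

8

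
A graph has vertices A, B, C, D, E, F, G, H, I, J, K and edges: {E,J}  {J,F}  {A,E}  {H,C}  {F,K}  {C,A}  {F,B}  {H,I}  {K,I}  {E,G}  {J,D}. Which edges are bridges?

B-F, D-J, E-G

The edges on the cycle H-C-A-E-J-F-K-I-H are not bridges since each lies on that cycle.
But removing D-J disconnects D from J; removing B-F disconnects B from F; removing G-E disconnects G from E — these are bridges.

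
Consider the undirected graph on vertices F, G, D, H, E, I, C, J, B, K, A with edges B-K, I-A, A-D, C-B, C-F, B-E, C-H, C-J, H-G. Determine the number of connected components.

Starting from A we can reach A, D, I. That is one component of size 3.
Starting from B we can reach B, C, E, F, G, H, J, K. That is one component of size 8.
Total: 2 components.

2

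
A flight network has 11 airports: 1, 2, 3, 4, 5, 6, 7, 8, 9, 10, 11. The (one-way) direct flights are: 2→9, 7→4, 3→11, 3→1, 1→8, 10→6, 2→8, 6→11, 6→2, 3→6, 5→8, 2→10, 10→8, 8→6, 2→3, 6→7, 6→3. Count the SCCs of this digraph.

6

{1, 2, 3, 6, 8, 10} are all mutually reachable — one SCC of size 6.
{9} is an SCC by itself.
{4} is an SCC by itself.
{5} is an SCC by itself.
{7} is an SCC by itself.
(and 1 more singleton SCC)
That gives 6 strongly connected components.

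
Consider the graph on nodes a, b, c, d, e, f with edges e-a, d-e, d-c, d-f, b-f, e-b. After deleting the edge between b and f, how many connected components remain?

1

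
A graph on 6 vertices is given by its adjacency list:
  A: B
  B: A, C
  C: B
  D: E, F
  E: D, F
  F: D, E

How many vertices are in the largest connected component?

3

Starting from A we can reach A, B, C. That is one component of size 3.
Starting from D we can reach D, E, F. That is one component of size 3.
The largest has 3 vertices.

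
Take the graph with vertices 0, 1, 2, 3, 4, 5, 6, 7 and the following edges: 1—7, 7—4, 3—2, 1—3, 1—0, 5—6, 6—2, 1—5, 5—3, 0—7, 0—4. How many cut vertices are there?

Removing 1 increases the component count from 1 to 2, so 1 is a cut vertex.
By contrast removing 0 leaves 1 component; it is not a cut vertex. No other vertex is a cut vertex either.

1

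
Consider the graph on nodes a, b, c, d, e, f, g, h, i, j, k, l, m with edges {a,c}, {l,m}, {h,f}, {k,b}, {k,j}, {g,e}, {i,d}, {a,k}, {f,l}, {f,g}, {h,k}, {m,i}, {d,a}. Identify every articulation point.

a, f, g, k

Removing a increases the component count from 1 to 2, so a is a cut vertex.
Removing f increases the component count from 1 to 2, so f is a cut vertex.
Removing g increases the component count from 1 to 2, so g is a cut vertex.
Likewise k is a cut vertex.
By contrast removing e leaves 1 component; it is not a cut vertex. No other vertex is a cut vertex either.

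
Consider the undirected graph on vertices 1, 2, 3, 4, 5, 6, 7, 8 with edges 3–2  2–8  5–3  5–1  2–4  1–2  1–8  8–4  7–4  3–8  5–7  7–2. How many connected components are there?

2

6 is isolated — a component by itself.
Starting from 1 we can reach 1, 2, 3, 4, 5, 7, 8. That is one component of size 7.
Total: 2 components.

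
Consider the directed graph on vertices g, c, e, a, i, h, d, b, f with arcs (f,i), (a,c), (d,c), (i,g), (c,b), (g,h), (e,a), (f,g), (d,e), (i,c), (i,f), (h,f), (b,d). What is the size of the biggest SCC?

5

{a, b, c, d, e} are all mutually reachable — one SCC of size 5.
{f, g, h, i} are all mutually reachable — one SCC of size 4.
The largest has 5 vertices.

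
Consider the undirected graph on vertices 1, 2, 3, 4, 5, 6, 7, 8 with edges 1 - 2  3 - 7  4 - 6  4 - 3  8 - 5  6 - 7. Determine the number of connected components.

3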